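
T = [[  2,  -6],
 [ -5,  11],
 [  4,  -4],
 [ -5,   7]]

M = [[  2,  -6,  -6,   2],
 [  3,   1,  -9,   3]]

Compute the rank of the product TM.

First compute TM:
[[-14, -18,  42, -14],
 [ 23,  41, -69,  23],
 [ -4, -28,  12,  -4],
 [ 11,  37, -33,  11]]
Now row reduce the product.
R2 ← R2 + (23/14)·R1: [0, 80/7, 0, 0]
R3 ← R3 − (2/7)·R1: [0, -160/7, 0, 0]
R4 ← R4 + (11/14)·R1: [0, 160/7, 0, 0]
R3 ← R3 + (2)·R2: [0, 0, 0, 0]
R4 ← R4 − (2)·R2: [0, 0, 0, 0]
2 nonzero rows, so rank(TM) = 2.

2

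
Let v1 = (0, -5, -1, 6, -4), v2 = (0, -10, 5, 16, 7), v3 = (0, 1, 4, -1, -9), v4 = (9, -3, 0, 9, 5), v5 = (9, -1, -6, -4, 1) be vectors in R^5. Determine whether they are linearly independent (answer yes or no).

Form the matrix with these vectors as rows and row reduce.
Swap R1 ↔ R4
R5 ← R5 − R1: [0, 2, -6, -13, -4]
R3 ← R3 + (1/10)·R2: [0, 0, 9/2, 3/5, -83/10]
R4 ← R4 − (1/2)·R2: [0, 0, -7/2, -2, -15/2]
R5 ← R5 + (1/5)·R2: [0, 0, -5, -49/5, -13/5]
R4 ← R4 + (7/9)·R3: [0, 0, 0, -23/15, -628/45]
R5 ← R5 + (10/9)·R3: [0, 0, 0, -137/15, -532/45]
R5 ← R5 − (137/23)·R4: [0, 0, 0, 0, 1640/23]
5 nonzero rows, so the 5 vectors span a space of dimension 5.
Since 5 = 5, the vectors are linearly independent.

yes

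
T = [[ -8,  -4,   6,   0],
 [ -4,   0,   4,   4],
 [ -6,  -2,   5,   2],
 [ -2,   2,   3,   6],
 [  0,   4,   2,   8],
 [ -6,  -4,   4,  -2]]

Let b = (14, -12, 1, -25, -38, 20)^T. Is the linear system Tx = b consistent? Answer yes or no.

Row reduce the augmented matrix [T | b].
R2 ← R2 − (1/2)·R1: [0, 2, 1, 4, -19]
R3 ← R3 − (3/4)·R1: [0, 1, 1/2, 2, -19/2]
R4 ← R4 − (1/4)·R1: [0, 3, 3/2, 6, -57/2]
R6 ← R6 − (3/4)·R1: [0, -1, -1/2, -2, 19/2]
R3 ← R3 − (1/2)·R2: [0, 0, 0, 0, 0]
R4 ← R4 − (3/2)·R2: [0, 0, 0, 0, 0]
R5 ← R5 − (2)·R2: [0, 0, 0, 0, 0]
R6 ← R6 + (1/2)·R2: [0, 0, 0, 0, 0]
The echelon form has 2 nonzero rows, and every pivot lies in the first 4 columns, so rank(T) = rank([T|b]) = 2.
The system is consistent.

yes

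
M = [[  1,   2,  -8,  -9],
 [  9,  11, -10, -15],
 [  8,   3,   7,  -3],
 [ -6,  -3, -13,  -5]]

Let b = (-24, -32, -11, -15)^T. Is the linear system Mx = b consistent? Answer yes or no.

Row reduce the augmented matrix [M | b].
R2 ← R2 − (9)·R1: [0, -7, 62, 66, 184]
R3 ← R3 − (8)·R1: [0, -13, 71, 69, 181]
R4 ← R4 + (6)·R1: [0, 9, -61, -59, -159]
R3 ← R3 − (13/7)·R2: [0, 0, -309/7, -375/7, -1125/7]
R4 ← R4 + (9/7)·R2: [0, 0, 131/7, 181/7, 543/7]
R4 ← R4 + (131/309)·R3: [0, 0, 0, 324/103, 972/103]
The echelon form has 4 nonzero rows, and every pivot lies in the first 4 columns, so rank(M) = rank([M|b]) = 4.
The system is consistent.

yes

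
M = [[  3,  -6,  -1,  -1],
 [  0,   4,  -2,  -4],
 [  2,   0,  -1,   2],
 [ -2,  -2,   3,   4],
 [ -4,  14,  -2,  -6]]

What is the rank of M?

3

Row reduce to echelon form.
R3 ← R3 − (2/3)·R1: [0, 4, -1/3, 8/3]
R4 ← R4 + (2/3)·R1: [0, -6, 7/3, 10/3]
R5 ← R5 + (4/3)·R1: [0, 6, -10/3, -22/3]
R3 ← R3 − R2: [0, 0, 5/3, 20/3]
R4 ← R4 + (3/2)·R2: [0, 0, -2/3, -8/3]
R5 ← R5 − (3/2)·R2: [0, 0, -1/3, -4/3]
R4 ← R4 + (2/5)·R3: [0, 0, 0, 0]
R5 ← R5 + (1/5)·R3: [0, 0, 0, 0]
Echelon form has 3 nonzero rows, so rank(M) = 3.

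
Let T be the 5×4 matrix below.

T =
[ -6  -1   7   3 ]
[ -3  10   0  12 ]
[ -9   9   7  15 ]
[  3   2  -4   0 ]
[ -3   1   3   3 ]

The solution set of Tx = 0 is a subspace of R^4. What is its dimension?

Row reduce to echelon form.
R2 ← R2 − (1/2)·R1: [0, 21/2, -7/2, 21/2]
R3 ← R3 − (3/2)·R1: [0, 21/2, -7/2, 21/2]
R4 ← R4 + (1/2)·R1: [0, 3/2, -1/2, 3/2]
R5 ← R5 − (1/2)·R1: [0, 3/2, -1/2, 3/2]
R3 ← R3 − R2: [0, 0, 0, 0]
R4 ← R4 − (1/7)·R2: [0, 0, 0, 0]
R5 ← R5 − (1/7)·R2: [0, 0, 0, 0]
2 nonzero rows, so rank(T) = 2.
T has 4 columns; by rank–nullity, nullity = 4 − 2 = 2.

2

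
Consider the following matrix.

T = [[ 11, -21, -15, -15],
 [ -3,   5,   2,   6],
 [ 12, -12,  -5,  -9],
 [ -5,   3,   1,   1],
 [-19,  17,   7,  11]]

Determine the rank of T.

4

Row reduce to echelon form.
R2 ← R2 + (3/11)·R1: [0, -8/11, -23/11, 21/11]
R3 ← R3 − (12/11)·R1: [0, 120/11, 125/11, 81/11]
R4 ← R4 + (5/11)·R1: [0, -72/11, -64/11, -64/11]
R5 ← R5 + (19/11)·R1: [0, -212/11, -208/11, -164/11]
R3 ← R3 + (15)·R2: [0, 0, -20, 36]
R4 ← R4 − (9)·R2: [0, 0, 13, -23]
R5 ← R5 − (53/2)·R2: [0, 0, 73/2, -131/2]
R4 ← R4 + (13/20)·R3: [0, 0, 0, 2/5]
R5 ← R5 + (73/40)·R3: [0, 0, 0, 1/5]
R5 ← R5 − (1/2)·R4: [0, 0, 0, 0]
Echelon form has 4 nonzero rows, so rank(T) = 4.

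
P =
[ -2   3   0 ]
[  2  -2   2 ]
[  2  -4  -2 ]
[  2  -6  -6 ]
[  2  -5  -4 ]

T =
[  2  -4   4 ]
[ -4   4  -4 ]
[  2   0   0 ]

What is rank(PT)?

First compute PT:
[[-16,  20, -20],
 [ 16, -16,  16],
 [ 16, -24,  24],
 [ 16, -32,  32],
 [ 16, -28,  28]]
Now row reduce the product.
R2 ← R2 + R1: [0, 4, -4]
R3 ← R3 + R1: [0, -4, 4]
R4 ← R4 + R1: [0, -12, 12]
R5 ← R5 + R1: [0, -8, 8]
R3 ← R3 + R2: [0, 0, 0]
R4 ← R4 + (3)·R2: [0, 0, 0]
R5 ← R5 + (2)·R2: [0, 0, 0]
2 nonzero rows, so rank(PT) = 2.

2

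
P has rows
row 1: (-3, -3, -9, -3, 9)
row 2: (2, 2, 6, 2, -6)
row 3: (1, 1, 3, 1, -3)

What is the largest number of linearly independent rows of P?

1

Row reduce to echelon form.
R2 ← R2 + (2/3)·R1: [0, 0, 0, 0, 0]
R3 ← R3 + (1/3)·R1: [0, 0, 0, 0, 0]
Echelon form has 1 nonzero row, so rank(P) = 1.
The rank gives the maximum number of linearly independent rows: 1.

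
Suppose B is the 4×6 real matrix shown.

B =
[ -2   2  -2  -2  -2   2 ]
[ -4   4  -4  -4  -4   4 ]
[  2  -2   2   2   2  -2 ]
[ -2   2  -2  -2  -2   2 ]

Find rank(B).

1

Row reduce to echelon form.
R2 ← R2 − (2)·R1: [0, 0, 0, 0, 0, 0]
R3 ← R3 + R1: [0, 0, 0, 0, 0, 0]
R4 ← R4 − R1: [0, 0, 0, 0, 0, 0]
Echelon form has 1 nonzero row, so rank(B) = 1.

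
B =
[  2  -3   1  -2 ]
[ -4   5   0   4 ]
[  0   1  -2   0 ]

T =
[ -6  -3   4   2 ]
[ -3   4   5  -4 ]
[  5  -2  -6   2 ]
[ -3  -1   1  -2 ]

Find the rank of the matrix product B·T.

First compute BT:
[[  8, -18, -15,  22],
 [ -3,  28,  13, -36],
 [-13,   8,  17,  -8]]
Now row reduce the product.
R2 ← R2 + (3/8)·R1: [0, 85/4, 59/8, -111/4]
R3 ← R3 + (13/8)·R1: [0, -85/4, -59/8, 111/4]
R3 ← R3 + R2: [0, 0, 0, 0]
2 nonzero rows, so rank(BT) = 2.

2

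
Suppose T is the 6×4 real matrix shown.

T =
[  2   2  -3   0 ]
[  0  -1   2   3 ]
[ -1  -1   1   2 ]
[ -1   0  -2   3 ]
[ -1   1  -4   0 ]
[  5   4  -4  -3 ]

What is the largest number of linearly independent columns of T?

3

Row reduce to echelon form.
R3 ← R3 + (1/2)·R1: [0, 0, -1/2, 2]
R4 ← R4 + (1/2)·R1: [0, 1, -7/2, 3]
R5 ← R5 + (1/2)·R1: [0, 2, -11/2, 0]
R6 ← R6 − (5/2)·R1: [0, -1, 7/2, -3]
R4 ← R4 + R2: [0, 0, -3/2, 6]
R5 ← R5 + (2)·R2: [0, 0, -3/2, 6]
R6 ← R6 − R2: [0, 0, 3/2, -6]
R4 ← R4 − (3)·R3: [0, 0, 0, 0]
R5 ← R5 − (3)·R3: [0, 0, 0, 0]
R6 ← R6 + (3)·R3: [0, 0, 0, 0]
Echelon form has 3 nonzero rows, so rank(T) = 3.
The rank gives the maximum number of linearly independent columns: 3.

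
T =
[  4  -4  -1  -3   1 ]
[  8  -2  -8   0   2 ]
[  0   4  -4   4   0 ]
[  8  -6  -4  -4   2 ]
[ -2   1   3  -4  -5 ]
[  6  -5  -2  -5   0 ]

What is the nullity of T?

2

Row reduce to echelon form.
R2 ← R2 − (2)·R1: [0, 6, -6, 6, 0]
R4 ← R4 − (2)·R1: [0, 2, -2, 2, 0]
R5 ← R5 + (1/2)·R1: [0, -1, 5/2, -11/2, -9/2]
R6 ← R6 − (3/2)·R1: [0, 1, -1/2, -1/2, -3/2]
R3 ← R3 − (2/3)·R2: [0, 0, 0, 0, 0]
R4 ← R4 − (1/3)·R2: [0, 0, 0, 0, 0]
R5 ← R5 + (1/6)·R2: [0, 0, 3/2, -9/2, -9/2]
R6 ← R6 − (1/6)·R2: [0, 0, 1/2, -3/2, -3/2]
Swap R3 ↔ R5
R6 ← R6 − (1/3)·R3: [0, 0, 0, 0, 0]
3 nonzero rows, so rank(T) = 3.
T has 5 columns; by rank–nullity, nullity = 5 − 3 = 2.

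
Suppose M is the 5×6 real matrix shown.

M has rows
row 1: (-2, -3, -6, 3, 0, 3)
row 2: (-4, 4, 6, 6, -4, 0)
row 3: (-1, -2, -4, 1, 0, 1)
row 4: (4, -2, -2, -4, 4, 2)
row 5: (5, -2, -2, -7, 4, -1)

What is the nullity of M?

Row reduce to echelon form.
R2 ← R2 − (2)·R1: [0, 10, 18, 0, -4, -6]
R3 ← R3 − (1/2)·R1: [0, -1/2, -1, -1/2, 0, -1/2]
R4 ← R4 + (2)·R1: [0, -8, -14, 2, 4, 8]
R5 ← R5 + (5/2)·R1: [0, -19/2, -17, 1/2, 4, 13/2]
R3 ← R3 + (1/20)·R2: [0, 0, -1/10, -1/2, -1/5, -4/5]
R4 ← R4 + (4/5)·R2: [0, 0, 2/5, 2, 4/5, 16/5]
R5 ← R5 + (19/20)·R2: [0, 0, 1/10, 1/2, 1/5, 4/5]
R4 ← R4 + (4)·R3: [0, 0, 0, 0, 0, 0]
R5 ← R5 + R3: [0, 0, 0, 0, 0, 0]
3 nonzero rows, so rank(M) = 3.
M has 6 columns; by rank–nullity, nullity = 6 − 3 = 3.

3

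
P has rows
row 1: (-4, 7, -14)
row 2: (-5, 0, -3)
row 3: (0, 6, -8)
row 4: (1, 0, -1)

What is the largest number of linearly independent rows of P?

3

Row reduce to echelon form.
R2 ← R2 − (5/4)·R1: [0, -35/4, 29/2]
R4 ← R4 + (1/4)·R1: [0, 7/4, -9/2]
R3 ← R3 + (24/35)·R2: [0, 0, 68/35]
R4 ← R4 + (1/5)·R2: [0, 0, -8/5]
R4 ← R4 + (14/17)·R3: [0, 0, 0]
Echelon form has 3 nonzero rows, so rank(P) = 3.
The rank gives the maximum number of linearly independent rows: 3.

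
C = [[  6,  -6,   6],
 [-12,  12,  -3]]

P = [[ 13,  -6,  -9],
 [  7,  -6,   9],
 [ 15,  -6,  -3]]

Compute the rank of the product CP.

First compute CP:
[[126, -36, -126],
 [-117,  18, 225]]
Now row reduce the product.
R2 ← R2 + (13/14)·R1: [0, -108/7, 108]
2 nonzero rows, so rank(CP) = 2.

2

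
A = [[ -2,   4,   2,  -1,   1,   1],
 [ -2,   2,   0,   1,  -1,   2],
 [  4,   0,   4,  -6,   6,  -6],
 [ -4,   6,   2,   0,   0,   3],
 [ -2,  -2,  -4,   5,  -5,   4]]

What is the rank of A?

2

Row reduce to echelon form.
R2 ← R2 − R1: [0, -2, -2, 2, -2, 1]
R3 ← R3 + (2)·R1: [0, 8, 8, -8, 8, -4]
R4 ← R4 − (2)·R1: [0, -2, -2, 2, -2, 1]
R5 ← R5 − R1: [0, -6, -6, 6, -6, 3]
R3 ← R3 + (4)·R2: [0, 0, 0, 0, 0, 0]
R4 ← R4 − R2: [0, 0, 0, 0, 0, 0]
R5 ← R5 − (3)·R2: [0, 0, 0, 0, 0, 0]
Echelon form has 2 nonzero rows, so rank(A) = 2.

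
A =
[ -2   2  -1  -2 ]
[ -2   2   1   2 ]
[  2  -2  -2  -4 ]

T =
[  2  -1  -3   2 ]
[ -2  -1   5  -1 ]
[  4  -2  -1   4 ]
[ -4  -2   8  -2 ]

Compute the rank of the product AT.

2

First compute AT:
[[ -4,   6,   1,  -6],
 [-12,  -6,  31,  -6],
 [ 16,  12, -46,   6]]
Now row reduce the product.
R2 ← R2 − (3)·R1: [0, -24, 28, 12]
R3 ← R3 + (4)·R1: [0, 36, -42, -18]
R3 ← R3 + (3/2)·R2: [0, 0, 0, 0]
2 nonzero rows, so rank(AT) = 2.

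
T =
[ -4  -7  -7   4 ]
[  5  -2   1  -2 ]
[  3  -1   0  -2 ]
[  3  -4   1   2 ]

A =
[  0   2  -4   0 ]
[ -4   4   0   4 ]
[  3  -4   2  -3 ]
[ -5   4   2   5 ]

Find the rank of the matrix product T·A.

2

First compute TA:
[[-13,   8,  10,  13],
 [ 21, -10, -22, -21],
 [ 14,  -6, -16, -14],
 [  9,  -6,  -6,  -9]]
Now row reduce the product.
R2 ← R2 + (21/13)·R1: [0, 38/13, -76/13, 0]
R3 ← R3 + (14/13)·R1: [0, 34/13, -68/13, 0]
R4 ← R4 + (9/13)·R1: [0, -6/13, 12/13, 0]
R3 ← R3 − (17/19)·R2: [0, 0, 0, 0]
R4 ← R4 + (3/19)·R2: [0, 0, 0, 0]
2 nonzero rows, so rank(TA) = 2.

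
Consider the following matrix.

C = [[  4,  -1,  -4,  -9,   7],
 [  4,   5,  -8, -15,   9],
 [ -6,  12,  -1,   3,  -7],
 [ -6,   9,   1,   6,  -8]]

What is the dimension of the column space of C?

2

Row reduce to echelon form.
R2 ← R2 − R1: [0, 6, -4, -6, 2]
R3 ← R3 + (3/2)·R1: [0, 21/2, -7, -21/2, 7/2]
R4 ← R4 + (3/2)·R1: [0, 15/2, -5, -15/2, 5/2]
R3 ← R3 − (7/4)·R2: [0, 0, 0, 0, 0]
R4 ← R4 − (5/4)·R2: [0, 0, 0, 0, 0]
Echelon form has 2 nonzero rows, so rank(C) = 2.
The column space has dimension equal to the rank: 2.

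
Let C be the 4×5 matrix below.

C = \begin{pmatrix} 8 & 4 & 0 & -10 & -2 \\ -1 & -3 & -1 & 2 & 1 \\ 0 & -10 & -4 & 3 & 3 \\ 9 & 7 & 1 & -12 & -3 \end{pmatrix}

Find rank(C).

Row reduce to echelon form.
R2 ← R2 + (1/8)·R1: [0, -5/2, -1, 3/4, 3/4]
R4 ← R4 − (9/8)·R1: [0, 5/2, 1, -3/4, -3/4]
R3 ← R3 − (4)·R2: [0, 0, 0, 0, 0]
R4 ← R4 + R2: [0, 0, 0, 0, 0]
Echelon form has 2 nonzero rows, so rank(C) = 2.

2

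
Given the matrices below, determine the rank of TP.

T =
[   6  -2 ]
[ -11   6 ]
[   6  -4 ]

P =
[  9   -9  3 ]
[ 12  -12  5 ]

2

First compute TP:
[[ 30, -30,   8],
 [-27,  27,  -3],
 [  6,  -6,  -2]]
Now row reduce the product.
R2 ← R2 + (9/10)·R1: [0, 0, 21/5]
R3 ← R3 − (1/5)·R1: [0, 0, -18/5]
R3 ← R3 + (6/7)·R2: [0, 0, 0]
2 nonzero rows, so rank(TP) = 2.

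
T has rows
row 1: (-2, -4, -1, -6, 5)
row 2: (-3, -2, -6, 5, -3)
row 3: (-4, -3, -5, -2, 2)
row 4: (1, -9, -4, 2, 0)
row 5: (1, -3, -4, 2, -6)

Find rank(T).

Row reduce to echelon form.
R2 ← R2 − (3/2)·R1: [0, 4, -9/2, 14, -21/2]
R3 ← R3 − (2)·R1: [0, 5, -3, 10, -8]
R4 ← R4 + (1/2)·R1: [0, -11, -9/2, -1, 5/2]
R5 ← R5 + (1/2)·R1: [0, -5, -9/2, -1, -7/2]
R3 ← R3 − (5/4)·R2: [0, 0, 21/8, -15/2, 41/8]
R4 ← R4 + (11/4)·R2: [0, 0, -135/8, 75/2, -211/8]
R5 ← R5 + (5/4)·R2: [0, 0, -81/8, 33/2, -133/8]
R4 ← R4 + (45/7)·R3: [0, 0, 0, -75/7, 46/7]
R5 ← R5 + (27/7)·R3: [0, 0, 0, -87/7, 22/7]
R5 ← R5 − (29/25)·R4: [0, 0, 0, 0, -112/25]
Echelon form has 5 nonzero rows, so rank(T) = 5.

5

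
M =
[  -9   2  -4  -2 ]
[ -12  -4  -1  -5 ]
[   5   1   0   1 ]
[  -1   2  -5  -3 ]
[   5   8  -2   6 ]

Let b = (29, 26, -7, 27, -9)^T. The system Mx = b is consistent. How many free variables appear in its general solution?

Row reduce the augmented matrix [M | b].
R2 ← R2 − (4/3)·R1: [0, -20/3, 13/3, -7/3, -38/3]
R3 ← R3 + (5/9)·R1: [0, 19/9, -20/9, -1/9, 82/9]
R4 ← R4 − (1/9)·R1: [0, 16/9, -41/9, -25/9, 214/9]
R5 ← R5 + (5/9)·R1: [0, 82/9, -38/9, 44/9, 64/9]
R3 ← R3 + (19/60)·R2: [0, 0, -17/20, -17/20, 51/10]
R4 ← R4 + (4/15)·R2: [0, 0, -17/5, -17/5, 102/5]
R5 ← R5 + (41/30)·R2: [0, 0, 17/10, 17/10, -51/5]
R4 ← R4 − (4)·R3: [0, 0, 0, 0, 0]
R5 ← R5 + (2)·R3: [0, 0, 0, 0, 0]
The echelon form has 3 nonzero rows, and every pivot lies in the first 4 columns, so rank(M) = rank([M|b]) = 3.
The system is consistent.
Free variables = (unknowns) − (rank) = 4 − 3 = 1.

1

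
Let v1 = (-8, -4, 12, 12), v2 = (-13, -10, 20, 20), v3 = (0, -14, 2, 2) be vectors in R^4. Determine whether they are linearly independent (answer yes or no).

Form the matrix with these vectors as rows and row reduce.
R2 ← R2 − (13/8)·R1: [0, -7/2, 1/2, 1/2]
R3 ← R3 − (4)·R2: [0, 0, 0, 0]
2 nonzero rows, so the 3 vectors span a space of dimension 2.
Since 2 < 3, the vectors are linearly dependent.

no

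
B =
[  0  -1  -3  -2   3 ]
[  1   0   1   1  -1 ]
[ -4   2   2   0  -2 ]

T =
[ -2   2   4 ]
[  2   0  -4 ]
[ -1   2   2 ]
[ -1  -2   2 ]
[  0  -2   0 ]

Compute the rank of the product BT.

2

First compute BT:
[[  3,  -8,  -6],
 [ -4,   4,   8],
 [ 10,   0, -20]]
Now row reduce the product.
R2 ← R2 + (4/3)·R1: [0, -20/3, 0]
R3 ← R3 − (10/3)·R1: [0, 80/3, 0]
R3 ← R3 + (4)·R2: [0, 0, 0]
2 nonzero rows, so rank(BT) = 2.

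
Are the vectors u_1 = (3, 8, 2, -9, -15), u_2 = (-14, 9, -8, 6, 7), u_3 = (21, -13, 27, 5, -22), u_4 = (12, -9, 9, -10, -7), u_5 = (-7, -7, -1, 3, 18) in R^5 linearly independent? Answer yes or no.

yes

Form the matrix with these vectors as rows and row reduce.
R2 ← R2 + (14/3)·R1: [0, 139/3, 4/3, -36, -63]
R3 ← R3 − (7)·R1: [0, -69, 13, 68, 83]
R4 ← R4 − (4)·R1: [0, -41, 1, 26, 53]
R5 ← R5 + (7/3)·R1: [0, 35/3, 11/3, -18, -17]
R3 ← R3 + (207/139)·R2: [0, 0, 2083/139, 2000/139, -1504/139]
R4 ← R4 + (123/139)·R2: [0, 0, 303/139, -814/139, -382/139]
R5 ← R5 − (35/139)·R2: [0, 0, 463/139, -1242/139, -158/139]
R4 ← R4 − (303/2083)·R3: [0, 0, 0, -16558/2083, -2446/2083]
R5 ← R5 − (463/2083)·R3: [0, 0, 0, -25274/2083, 2642/2083]
R5 ← R5 − (12637/8279)·R4: [0, 0, 0, 0, 25340/8279]
5 nonzero rows, so the 5 vectors span a space of dimension 5.
Since 5 = 5, the vectors are linearly independent.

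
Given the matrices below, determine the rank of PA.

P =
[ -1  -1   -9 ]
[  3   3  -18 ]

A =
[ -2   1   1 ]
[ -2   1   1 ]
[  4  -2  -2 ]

1

First compute PA:
[[-32,  16,  16],
 [-84,  42,  42]]
Now row reduce the product.
R2 ← R2 − (21/8)·R1: [0, 0, 0]
1 nonzero row, so rank(PA) = 1.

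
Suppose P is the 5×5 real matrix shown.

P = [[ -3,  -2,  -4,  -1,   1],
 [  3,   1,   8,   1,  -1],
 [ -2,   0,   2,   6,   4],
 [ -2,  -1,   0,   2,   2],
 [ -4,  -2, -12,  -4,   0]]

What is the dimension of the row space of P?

Row reduce to echelon form.
R2 ← R2 + R1: [0, -1, 4, 0, 0]
R3 ← R3 − (2/3)·R1: [0, 4/3, 14/3, 20/3, 10/3]
R4 ← R4 − (2/3)·R1: [0, 1/3, 8/3, 8/3, 4/3]
R5 ← R5 − (4/3)·R1: [0, 2/3, -20/3, -8/3, -4/3]
R3 ← R3 + (4/3)·R2: [0, 0, 10, 20/3, 10/3]
R4 ← R4 + (1/3)·R2: [0, 0, 4, 8/3, 4/3]
R5 ← R5 + (2/3)·R2: [0, 0, -4, -8/3, -4/3]
R4 ← R4 − (2/5)·R3: [0, 0, 0, 0, 0]
R5 ← R5 + (2/5)·R3: [0, 0, 0, 0, 0]
Echelon form has 3 nonzero rows, so rank(P) = 3.
The row space has dimension equal to the rank: 3.

3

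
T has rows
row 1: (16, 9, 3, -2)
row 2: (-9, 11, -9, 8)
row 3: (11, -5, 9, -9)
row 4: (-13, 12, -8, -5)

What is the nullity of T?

Row reduce to echelon form.
R2 ← R2 + (9/16)·R1: [0, 257/16, -117/16, 55/8]
R3 ← R3 − (11/16)·R1: [0, -179/16, 111/16, -61/8]
R4 ← R4 + (13/16)·R1: [0, 309/16, -89/16, -53/8]
R3 ← R3 + (179/257)·R2: [0, 0, 474/257, -729/257]
R4 ← R4 − (309/257)·R2: [0, 0, 830/257, -3827/257]
R4 ← R4 − (415/237)·R3: [0, 0, 0, -784/79]
4 nonzero rows, so rank(T) = 4.
T has 4 columns; by rank–nullity, nullity = 4 − 4 = 0.

0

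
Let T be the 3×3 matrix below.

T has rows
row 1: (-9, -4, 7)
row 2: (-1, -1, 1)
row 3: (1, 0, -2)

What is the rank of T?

Row reduce to echelon form.
R2 ← R2 − (1/9)·R1: [0, -5/9, 2/9]
R3 ← R3 + (1/9)·R1: [0, -4/9, -11/9]
R3 ← R3 − (4/5)·R2: [0, 0, -7/5]
Echelon form has 3 nonzero rows, so rank(T) = 3.

3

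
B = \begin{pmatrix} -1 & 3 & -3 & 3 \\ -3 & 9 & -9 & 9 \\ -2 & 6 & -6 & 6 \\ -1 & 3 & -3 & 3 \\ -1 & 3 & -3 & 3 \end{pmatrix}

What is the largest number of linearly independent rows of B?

Row reduce to echelon form.
R2 ← R2 − (3)·R1: [0, 0, 0, 0]
R3 ← R3 − (2)·R1: [0, 0, 0, 0]
R4 ← R4 − R1: [0, 0, 0, 0]
R5 ← R5 − R1: [0, 0, 0, 0]
Echelon form has 1 nonzero row, so rank(B) = 1.
The rank gives the maximum number of linearly independent rows: 1.

1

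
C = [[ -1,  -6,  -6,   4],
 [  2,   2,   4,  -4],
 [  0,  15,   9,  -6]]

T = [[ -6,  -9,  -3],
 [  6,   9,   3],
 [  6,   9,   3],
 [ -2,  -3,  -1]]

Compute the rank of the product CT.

First compute CT:
[[-74, -111, -37],
 [ 32,  48,  16],
 [156, 234,  78]]
Now row reduce the product.
R2 ← R2 + (16/37)·R1: [0, 0, 0]
R3 ← R3 + (78/37)·R1: [0, 0, 0]
1 nonzero row, so rank(CT) = 1.

1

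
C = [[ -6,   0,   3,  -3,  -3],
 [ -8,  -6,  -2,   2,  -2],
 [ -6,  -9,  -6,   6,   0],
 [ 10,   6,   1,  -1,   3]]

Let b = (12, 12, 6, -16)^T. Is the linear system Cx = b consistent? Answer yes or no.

yes

Row reduce the augmented matrix [C | b].
R2 ← R2 − (4/3)·R1: [0, -6, -6, 6, 2, -4]
R3 ← R3 − R1: [0, -9, -9, 9, 3, -6]
R4 ← R4 + (5/3)·R1: [0, 6, 6, -6, -2, 4]
R3 ← R3 − (3/2)·R2: [0, 0, 0, 0, 0, 0]
R4 ← R4 + R2: [0, 0, 0, 0, 0, 0]
The echelon form has 2 nonzero rows, and every pivot lies in the first 5 columns, so rank(C) = rank([C|b]) = 2.
The system is consistent.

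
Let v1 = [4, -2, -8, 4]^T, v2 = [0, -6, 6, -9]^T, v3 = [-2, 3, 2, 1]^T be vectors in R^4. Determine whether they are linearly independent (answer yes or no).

no

Form the matrix with these vectors as rows and row reduce.
R3 ← R3 + (1/2)·R1: [0, 2, -2, 3]
R3 ← R3 + (1/3)·R2: [0, 0, 0, 0]
2 nonzero rows, so the 3 vectors span a space of dimension 2.
Since 2 < 3, the vectors are linearly dependent.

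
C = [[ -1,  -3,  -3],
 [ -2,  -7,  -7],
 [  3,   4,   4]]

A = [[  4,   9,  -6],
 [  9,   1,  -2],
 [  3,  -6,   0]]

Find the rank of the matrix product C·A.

2

First compute CA:
[[-40,   6,  12],
 [-92,  17,  26],
 [ 60,   7, -26]]
Now row reduce the product.
R2 ← R2 − (23/10)·R1: [0, 16/5, -8/5]
R3 ← R3 + (3/2)·R1: [0, 16, -8]
R3 ← R3 − (5)·R2: [0, 0, 0]
2 nonzero rows, so rank(CA) = 2.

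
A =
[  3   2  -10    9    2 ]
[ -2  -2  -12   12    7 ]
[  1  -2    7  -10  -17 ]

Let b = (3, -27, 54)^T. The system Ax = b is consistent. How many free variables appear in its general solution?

Row reduce the augmented matrix [A | b].
R2 ← R2 + (2/3)·R1: [0, -2/3, -56/3, 18, 25/3, -25]
R3 ← R3 − (1/3)·R1: [0, -8/3, 31/3, -13, -53/3, 53]
R3 ← R3 − (4)·R2: [0, 0, 85, -85, -51, 153]
The echelon form has 3 nonzero rows, and every pivot lies in the first 5 columns, so rank(A) = rank([A|b]) = 3.
The system is consistent.
Free variables = (unknowns) − (rank) = 5 − 3 = 2.

2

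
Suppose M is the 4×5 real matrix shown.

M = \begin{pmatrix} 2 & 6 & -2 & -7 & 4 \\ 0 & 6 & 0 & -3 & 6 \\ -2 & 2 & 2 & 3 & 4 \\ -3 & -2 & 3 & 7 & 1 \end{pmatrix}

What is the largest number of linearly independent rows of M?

Row reduce to echelon form.
R3 ← R3 + R1: [0, 8, 0, -4, 8]
R4 ← R4 + (3/2)·R1: [0, 7, 0, -7/2, 7]
R3 ← R3 − (4/3)·R2: [0, 0, 0, 0, 0]
R4 ← R4 − (7/6)·R2: [0, 0, 0, 0, 0]
Echelon form has 2 nonzero rows, so rank(M) = 2.
The rank gives the maximum number of linearly independent rows: 2.

2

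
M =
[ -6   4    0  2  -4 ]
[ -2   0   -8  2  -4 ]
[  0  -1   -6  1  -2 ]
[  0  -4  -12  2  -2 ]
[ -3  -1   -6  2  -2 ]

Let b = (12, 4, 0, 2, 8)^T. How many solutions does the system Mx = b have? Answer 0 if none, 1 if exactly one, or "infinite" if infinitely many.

Row reduce the augmented matrix [M | b].
R2 ← R2 − (1/3)·R1: [0, -4/3, -8, 4/3, -8/3, 0]
R5 ← R5 − (1/2)·R1: [0, -3, -6, 1, 0, 2]
R3 ← R3 − (3/4)·R2: [0, 0, 0, 0, 0, 0]
R4 ← R4 − (3)·R2: [0, 0, 12, -2, 6, 2]
R5 ← R5 − (9/4)·R2: [0, 0, 12, -2, 6, 2]
Swap R3 ↔ R4
R5 ← R5 − R3: [0, 0, 0, 0, 0, 0]
The echelon form has 3 nonzero rows, and every pivot lies in the first 5 columns, so rank(M) = rank([M|b]) = 3.
The system is consistent.
rank = 3 < 5 unknowns, so there are infinitely many solutions.

infinite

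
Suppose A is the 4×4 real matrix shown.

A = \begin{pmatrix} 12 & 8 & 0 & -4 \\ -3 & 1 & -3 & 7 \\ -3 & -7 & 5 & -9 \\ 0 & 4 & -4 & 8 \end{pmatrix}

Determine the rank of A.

2

Row reduce to echelon form.
R2 ← R2 + (1/4)·R1: [0, 3, -3, 6]
R3 ← R3 + (1/4)·R1: [0, -5, 5, -10]
R3 ← R3 + (5/3)·R2: [0, 0, 0, 0]
R4 ← R4 − (4/3)·R2: [0, 0, 0, 0]
Echelon form has 2 nonzero rows, so rank(A) = 2.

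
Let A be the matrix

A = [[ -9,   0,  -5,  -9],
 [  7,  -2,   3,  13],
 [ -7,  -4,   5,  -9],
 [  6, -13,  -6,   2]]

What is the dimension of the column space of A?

Row reduce to echelon form.
R2 ← R2 + (7/9)·R1: [0, -2, -8/9, 6]
R3 ← R3 − (7/9)·R1: [0, -4, 80/9, -2]
R4 ← R4 + (2/3)·R1: [0, -13, -28/3, -4]
R3 ← R3 − (2)·R2: [0, 0, 32/3, -14]
R4 ← R4 − (13/2)·R2: [0, 0, -32/9, -43]
R4 ← R4 + (1/3)·R3: [0, 0, 0, -143/3]
Echelon form has 4 nonzero rows, so rank(A) = 4.
The column space has dimension equal to the rank: 4.

4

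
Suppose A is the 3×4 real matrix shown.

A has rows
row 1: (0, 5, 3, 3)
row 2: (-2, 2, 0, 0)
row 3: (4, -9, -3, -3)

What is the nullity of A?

Row reduce to echelon form.
Swap R1 ↔ R2
R3 ← R3 + (2)·R1: [0, -5, -3, -3]
R3 ← R3 + R2: [0, 0, 0, 0]
2 nonzero rows, so rank(A) = 2.
A has 4 columns; by rank–nullity, nullity = 4 − 2 = 2.

2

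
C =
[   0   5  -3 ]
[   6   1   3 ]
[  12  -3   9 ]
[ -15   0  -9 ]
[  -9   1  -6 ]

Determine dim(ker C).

1

Row reduce to echelon form.
Swap R1 ↔ R2
R3 ← R3 − (2)·R1: [0, -5, 3]
R4 ← R4 + (5/2)·R1: [0, 5/2, -3/2]
R5 ← R5 + (3/2)·R1: [0, 5/2, -3/2]
R3 ← R3 + R2: [0, 0, 0]
R4 ← R4 − (1/2)·R2: [0, 0, 0]
R5 ← R5 − (1/2)·R2: [0, 0, 0]
2 nonzero rows, so rank(C) = 2.
C has 3 columns; by rank–nullity, nullity = 3 − 2 = 1.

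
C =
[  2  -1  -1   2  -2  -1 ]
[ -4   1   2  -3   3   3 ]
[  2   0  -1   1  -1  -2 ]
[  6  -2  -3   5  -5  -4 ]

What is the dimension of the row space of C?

Row reduce to echelon form.
R2 ← R2 + (2)·R1: [0, -1, 0, 1, -1, 1]
R3 ← R3 − R1: [0, 1, 0, -1, 1, -1]
R4 ← R4 − (3)·R1: [0, 1, 0, -1, 1, -1]
R3 ← R3 + R2: [0, 0, 0, 0, 0, 0]
R4 ← R4 + R2: [0, 0, 0, 0, 0, 0]
Echelon form has 2 nonzero rows, so rank(C) = 2.
The row space has dimension equal to the rank: 2.

2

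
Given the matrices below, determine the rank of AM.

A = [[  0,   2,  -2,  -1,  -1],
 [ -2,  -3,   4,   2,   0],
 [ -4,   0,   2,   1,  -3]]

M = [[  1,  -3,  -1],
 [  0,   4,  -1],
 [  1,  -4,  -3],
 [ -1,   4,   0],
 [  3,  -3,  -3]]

2

First compute AM:
[[ -4,  15,   7],
 [  0, -14,  -7],
 [-12,  17,   7]]
Now row reduce the product.
R3 ← R3 − (3)·R1: [0, -28, -14]
R3 ← R3 − (2)·R2: [0, 0, 0]
2 nonzero rows, so rank(AM) = 2.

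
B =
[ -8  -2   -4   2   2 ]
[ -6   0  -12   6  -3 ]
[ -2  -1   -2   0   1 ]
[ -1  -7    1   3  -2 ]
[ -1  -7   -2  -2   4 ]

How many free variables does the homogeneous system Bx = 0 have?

Row reduce to echelon form.
R2 ← R2 − (3/4)·R1: [0, 3/2, -9, 9/2, -9/2]
R3 ← R3 − (1/4)·R1: [0, -1/2, -1, -1/2, 1/2]
R4 ← R4 − (1/8)·R1: [0, -27/4, 3/2, 11/4, -9/4]
R5 ← R5 − (1/8)·R1: [0, -27/4, -3/2, -9/4, 15/4]
R3 ← R3 + (1/3)·R2: [0, 0, -4, 1, -1]
R4 ← R4 + (9/2)·R2: [0, 0, -39, 23, -45/2]
R5 ← R5 + (9/2)·R2: [0, 0, -42, 18, -33/2]
R4 ← R4 − (39/4)·R3: [0, 0, 0, 53/4, -51/4]
R5 ← R5 − (21/2)·R3: [0, 0, 0, 15/2, -6]
R5 ← R5 − (30/53)·R4: [0, 0, 0, 0, 129/106]
5 nonzero rows, so rank(B) = 5.
B has 5 columns; by rank–nullity, nullity = 5 − 5 = 0.

0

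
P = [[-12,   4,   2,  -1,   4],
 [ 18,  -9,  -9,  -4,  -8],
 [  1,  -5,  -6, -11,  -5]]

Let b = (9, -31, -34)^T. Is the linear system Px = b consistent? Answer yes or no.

yes

Row reduce the augmented matrix [P | b].
R2 ← R2 + (3/2)·R1: [0, -3, -6, -11/2, -2, -35/2]
R3 ← R3 + (1/12)·R1: [0, -14/3, -35/6, -133/12, -14/3, -133/4]
R3 ← R3 − (14/9)·R2: [0, 0, 7/2, -91/36, -14/9, -217/36]
The echelon form has 3 nonzero rows, and every pivot lies in the first 5 columns, so rank(P) = rank([P|b]) = 3.
The system is consistent.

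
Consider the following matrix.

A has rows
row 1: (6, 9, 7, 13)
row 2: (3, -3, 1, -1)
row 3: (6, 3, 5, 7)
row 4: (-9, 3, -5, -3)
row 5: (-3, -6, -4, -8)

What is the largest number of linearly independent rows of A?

2

Row reduce to echelon form.
R2 ← R2 − (1/2)·R1: [0, -15/2, -5/2, -15/2]
R3 ← R3 − R1: [0, -6, -2, -6]
R4 ← R4 + (3/2)·R1: [0, 33/2, 11/2, 33/2]
R5 ← R5 + (1/2)·R1: [0, -3/2, -1/2, -3/2]
R3 ← R3 − (4/5)·R2: [0, 0, 0, 0]
R4 ← R4 + (11/5)·R2: [0, 0, 0, 0]
R5 ← R5 − (1/5)·R2: [0, 0, 0, 0]
Echelon form has 2 nonzero rows, so rank(A) = 2.
The rank gives the maximum number of linearly independent rows: 2.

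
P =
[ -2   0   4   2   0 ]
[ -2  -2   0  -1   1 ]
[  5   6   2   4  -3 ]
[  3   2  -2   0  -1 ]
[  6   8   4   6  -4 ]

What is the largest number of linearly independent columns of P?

2

Row reduce to echelon form.
R2 ← R2 − R1: [0, -2, -4, -3, 1]
R3 ← R3 + (5/2)·R1: [0, 6, 12, 9, -3]
R4 ← R4 + (3/2)·R1: [0, 2, 4, 3, -1]
R5 ← R5 + (3)·R1: [0, 8, 16, 12, -4]
R3 ← R3 + (3)·R2: [0, 0, 0, 0, 0]
R4 ← R4 + R2: [0, 0, 0, 0, 0]
R5 ← R5 + (4)·R2: [0, 0, 0, 0, 0]
Echelon form has 2 nonzero rows, so rank(P) = 2.
The rank gives the maximum number of linearly independent columns: 2.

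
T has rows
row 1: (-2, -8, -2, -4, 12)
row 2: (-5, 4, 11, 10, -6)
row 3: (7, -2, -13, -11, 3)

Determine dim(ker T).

Row reduce to echelon form.
R2 ← R2 − (5/2)·R1: [0, 24, 16, 20, -36]
R3 ← R3 + (7/2)·R1: [0, -30, -20, -25, 45]
R3 ← R3 + (5/4)·R2: [0, 0, 0, 0, 0]
2 nonzero rows, so rank(T) = 2.
T has 5 columns; by rank–nullity, nullity = 5 − 2 = 3.

3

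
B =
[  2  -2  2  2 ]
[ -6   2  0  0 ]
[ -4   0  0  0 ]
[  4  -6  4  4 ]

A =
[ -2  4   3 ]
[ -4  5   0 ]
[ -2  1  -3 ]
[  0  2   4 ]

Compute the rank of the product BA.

First compute BA:
[[  0,   4,   8],
 [  4, -14, -18],
 [  8, -16, -12],
 [  8,  -2,  16]]
Now row reduce the product.
Swap R1 ↔ R2
R3 ← R3 − (2)·R1: [0, 12, 24]
R4 ← R4 − (2)·R1: [0, 26, 52]
R3 ← R3 − (3)·R2: [0, 0, 0]
R4 ← R4 − (13/2)·R2: [0, 0, 0]
2 nonzero rows, so rank(BA) = 2.

2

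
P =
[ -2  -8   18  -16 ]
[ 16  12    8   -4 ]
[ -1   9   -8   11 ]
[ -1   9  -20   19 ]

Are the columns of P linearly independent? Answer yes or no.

Row reduce P to echelon form.
R2 ← R2 + (8)·R1: [0, -52, 152, -132]
R3 ← R3 − (1/2)·R1: [0, 13, -17, 19]
R4 ← R4 − (1/2)·R1: [0, 13, -29, 27]
R3 ← R3 + (1/4)·R2: [0, 0, 21, -14]
R4 ← R4 + (1/4)·R2: [0, 0, 9, -6]
R4 ← R4 − (3/7)·R3: [0, 0, 0, 0]
3 pivots among 4 columns.
Only 3 < 4 pivot columns, so the columns are linearly dependent.

no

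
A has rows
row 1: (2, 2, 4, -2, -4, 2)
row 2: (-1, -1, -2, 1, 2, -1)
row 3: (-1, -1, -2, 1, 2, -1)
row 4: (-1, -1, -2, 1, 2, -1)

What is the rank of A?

Row reduce to echelon form.
R2 ← R2 + (1/2)·R1: [0, 0, 0, 0, 0, 0]
R3 ← R3 + (1/2)·R1: [0, 0, 0, 0, 0, 0]
R4 ← R4 + (1/2)·R1: [0, 0, 0, 0, 0, 0]
Echelon form has 1 nonzero row, so rank(A) = 1.

1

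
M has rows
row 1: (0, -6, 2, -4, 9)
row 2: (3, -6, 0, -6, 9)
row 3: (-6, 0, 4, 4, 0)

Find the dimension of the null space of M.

Row reduce to echelon form.
Swap R1 ↔ R2
R3 ← R3 + (2)·R1: [0, -12, 4, -8, 18]
R3 ← R3 − (2)·R2: [0, 0, 0, 0, 0]
2 nonzero rows, so rank(M) = 2.
M has 5 columns; by rank–nullity, nullity = 5 − 2 = 3.

3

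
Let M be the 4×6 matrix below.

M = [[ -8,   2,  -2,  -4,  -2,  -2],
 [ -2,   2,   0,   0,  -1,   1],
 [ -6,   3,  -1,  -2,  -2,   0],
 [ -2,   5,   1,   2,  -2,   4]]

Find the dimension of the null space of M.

4

Row reduce to echelon form.
R2 ← R2 − (1/4)·R1: [0, 3/2, 1/2, 1, -1/2, 3/2]
R3 ← R3 − (3/4)·R1: [0, 3/2, 1/2, 1, -1/2, 3/2]
R4 ← R4 − (1/4)·R1: [0, 9/2, 3/2, 3, -3/2, 9/2]
R3 ← R3 − R2: [0, 0, 0, 0, 0, 0]
R4 ← R4 − (3)·R2: [0, 0, 0, 0, 0, 0]
2 nonzero rows, so rank(M) = 2.
M has 6 columns; by rank–nullity, nullity = 6 − 2 = 4.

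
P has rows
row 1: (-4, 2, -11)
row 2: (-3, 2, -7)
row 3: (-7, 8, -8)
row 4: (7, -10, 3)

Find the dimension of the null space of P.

Row reduce to echelon form.
R2 ← R2 − (3/4)·R1: [0, 1/2, 5/4]
R3 ← R3 − (7/4)·R1: [0, 9/2, 45/4]
R4 ← R4 + (7/4)·R1: [0, -13/2, -65/4]
R3 ← R3 − (9)·R2: [0, 0, 0]
R4 ← R4 + (13)·R2: [0, 0, 0]
2 nonzero rows, so rank(P) = 2.
P has 3 columns; by rank–nullity, nullity = 3 − 2 = 1.

1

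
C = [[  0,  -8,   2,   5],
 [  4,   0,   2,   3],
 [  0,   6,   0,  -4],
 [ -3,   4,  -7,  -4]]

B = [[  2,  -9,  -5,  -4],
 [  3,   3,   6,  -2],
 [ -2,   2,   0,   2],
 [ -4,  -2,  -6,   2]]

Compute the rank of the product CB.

First compute CB:
[[-48, -30, -78,  30],
 [ -8, -38, -38,  -6],
 [ 34,  26,  60, -20],
 [ 36,  33,  63, -18]]
Now row reduce the product.
R2 ← R2 − (1/6)·R1: [0, -33, -25, -11]
R3 ← R3 + (17/24)·R1: [0, 19/4, 19/4, 5/4]
R4 ← R4 + (3/4)·R1: [0, 21/2, 9/2, 9/2]
R3 ← R3 + (19/132)·R2: [0, 0, 38/33, -1/3]
R4 ← R4 + (7/22)·R2: [0, 0, -38/11, 1]
R4 ← R4 + (3)·R3: [0, 0, 0, 0]
3 nonzero rows, so rank(CB) = 3.

3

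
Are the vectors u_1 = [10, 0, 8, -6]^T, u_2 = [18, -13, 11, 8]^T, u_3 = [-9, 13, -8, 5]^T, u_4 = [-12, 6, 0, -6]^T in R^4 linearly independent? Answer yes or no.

Form the matrix with these vectors as rows and row reduce.
R2 ← R2 − (9/5)·R1: [0, -13, -17/5, 94/5]
R3 ← R3 + (9/10)·R1: [0, 13, -4/5, -2/5]
R4 ← R4 + (6/5)·R1: [0, 6, 48/5, -66/5]
R3 ← R3 + R2: [0, 0, -21/5, 92/5]
R4 ← R4 + (6/13)·R2: [0, 0, 522/65, -294/65]
R4 ← R4 + (174/91)·R3: [0, 0, 0, 2790/91]
4 nonzero rows, so the 4 vectors span a space of dimension 4.
Since 4 = 4, the vectors are linearly independent.

yes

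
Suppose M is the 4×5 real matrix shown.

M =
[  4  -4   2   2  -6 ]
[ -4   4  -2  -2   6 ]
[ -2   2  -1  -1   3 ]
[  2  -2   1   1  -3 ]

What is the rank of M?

Row reduce to echelon form.
R2 ← R2 + R1: [0, 0, 0, 0, 0]
R3 ← R3 + (1/2)·R1: [0, 0, 0, 0, 0]
R4 ← R4 − (1/2)·R1: [0, 0, 0, 0, 0]
Echelon form has 1 nonzero row, so rank(M) = 1.

1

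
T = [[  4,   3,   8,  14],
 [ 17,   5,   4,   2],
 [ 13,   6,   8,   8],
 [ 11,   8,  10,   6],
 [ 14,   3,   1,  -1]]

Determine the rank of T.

3

Row reduce to echelon form.
R2 ← R2 − (17/4)·R1: [0, -31/4, -30, -115/2]
R3 ← R3 − (13/4)·R1: [0, -15/4, -18, -75/2]
R4 ← R4 − (11/4)·R1: [0, -1/4, -12, -65/2]
R5 ← R5 − (7/2)·R1: [0, -15/2, -27, -50]
R3 ← R3 − (15/31)·R2: [0, 0, -108/31, -300/31]
R4 ← R4 − (1/31)·R2: [0, 0, -342/31, -950/31]
R5 ← R5 − (30/31)·R2: [0, 0, 63/31, 175/31]
R4 ← R4 − (19/6)·R3: [0, 0, 0, 0]
R5 ← R5 + (7/12)·R3: [0, 0, 0, 0]
Echelon form has 3 nonzero rows, so rank(T) = 3.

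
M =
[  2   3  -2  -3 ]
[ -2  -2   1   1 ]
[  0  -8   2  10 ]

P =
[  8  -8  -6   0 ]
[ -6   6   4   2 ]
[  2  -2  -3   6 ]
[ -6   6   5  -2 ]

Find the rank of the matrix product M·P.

First compute MP:
[[ 12, -12,  -9,   0],
 [ -8,   8,   6,   0],
 [ -8,   8,  12, -24]]
Now row reduce the product.
R2 ← R2 + (2/3)·R1: [0, 0, 0, 0]
R3 ← R3 + (2/3)·R1: [0, 0, 6, -24]
Swap R2 ↔ R3
2 nonzero rows, so rank(MP) = 2.

2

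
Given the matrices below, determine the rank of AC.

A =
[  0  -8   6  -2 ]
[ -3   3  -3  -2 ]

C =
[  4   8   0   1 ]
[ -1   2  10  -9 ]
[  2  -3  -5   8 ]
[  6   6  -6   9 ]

2

First compute AC:
[[  8, -46, -98, 102],
 [-33, -21,  57, -72]]
Now row reduce the product.
R2 ← R2 + (33/8)·R1: [0, -843/4, -1389/4, 1395/4]
2 nonzero rows, so rank(AC) = 2.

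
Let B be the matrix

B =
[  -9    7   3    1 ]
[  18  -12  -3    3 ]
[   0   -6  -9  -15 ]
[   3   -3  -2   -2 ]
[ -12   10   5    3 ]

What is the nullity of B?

Row reduce to echelon form.
R2 ← R2 + (2)·R1: [0, 2, 3, 5]
R4 ← R4 + (1/3)·R1: [0, -2/3, -1, -5/3]
R5 ← R5 − (4/3)·R1: [0, 2/3, 1, 5/3]
R3 ← R3 + (3)·R2: [0, 0, 0, 0]
R4 ← R4 + (1/3)·R2: [0, 0, 0, 0]
R5 ← R5 − (1/3)·R2: [0, 0, 0, 0]
2 nonzero rows, so rank(B) = 2.
B has 4 columns; by rank–nullity, nullity = 4 − 2 = 2.

2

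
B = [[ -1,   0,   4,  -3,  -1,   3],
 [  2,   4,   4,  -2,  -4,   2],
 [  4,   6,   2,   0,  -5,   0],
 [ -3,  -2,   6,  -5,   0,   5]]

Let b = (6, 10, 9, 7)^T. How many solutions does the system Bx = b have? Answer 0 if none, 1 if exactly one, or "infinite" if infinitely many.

infinite

Row reduce the augmented matrix [B | b].
R2 ← R2 + (2)·R1: [0, 4, 12, -8, -6, 8, 22]
R3 ← R3 + (4)·R1: [0, 6, 18, -12, -9, 12, 33]
R4 ← R4 − (3)·R1: [0, -2, -6, 4, 3, -4, -11]
R3 ← R3 − (3/2)·R2: [0, 0, 0, 0, 0, 0, 0]
R4 ← R4 + (1/2)·R2: [0, 0, 0, 0, 0, 0, 0]
The echelon form has 2 nonzero rows, and every pivot lies in the first 6 columns, so rank(B) = rank([B|b]) = 2.
The system is consistent.
rank = 2 < 6 unknowns, so there are infinitely many solutions.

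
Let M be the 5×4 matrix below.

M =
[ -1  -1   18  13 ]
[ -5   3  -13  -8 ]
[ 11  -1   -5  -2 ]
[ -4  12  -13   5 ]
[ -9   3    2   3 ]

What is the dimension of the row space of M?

3

Row reduce to echelon form.
R2 ← R2 − (5)·R1: [0, 8, -103, -73]
R3 ← R3 + (11)·R1: [0, -12, 193, 141]
R4 ← R4 − (4)·R1: [0, 16, -85, -47]
R5 ← R5 − (9)·R1: [0, 12, -160, -114]
R3 ← R3 + (3/2)·R2: [0, 0, 77/2, 63/2]
R4 ← R4 − (2)·R2: [0, 0, 121, 99]
R5 ← R5 − (3/2)·R2: [0, 0, -11/2, -9/2]
R4 ← R4 − (22/7)·R3: [0, 0, 0, 0]
R5 ← R5 + (1/7)·R3: [0, 0, 0, 0]
Echelon form has 3 nonzero rows, so rank(M) = 3.
The row space has dimension equal to the rank: 3.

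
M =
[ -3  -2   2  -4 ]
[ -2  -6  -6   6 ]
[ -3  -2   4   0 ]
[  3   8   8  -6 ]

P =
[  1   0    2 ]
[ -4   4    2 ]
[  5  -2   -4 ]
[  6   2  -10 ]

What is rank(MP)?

3

First compute MP:
[[ -9, -20,  22],
 [ 28,   0, -52],
 [ 25, -16, -26],
 [-25,   4,  50]]
Now row reduce the product.
R2 ← R2 + (28/9)·R1: [0, -560/9, 148/9]
R3 ← R3 + (25/9)·R1: [0, -644/9, 316/9]
R4 ← R4 − (25/9)·R1: [0, 536/9, -100/9]
R3 ← R3 − (23/20)·R2: [0, 0, 81/5]
R4 ← R4 + (67/70)·R2: [0, 0, 162/35]
R4 ← R4 − (2/7)·R3: [0, 0, 0]
3 nonzero rows, so rank(MP) = 3.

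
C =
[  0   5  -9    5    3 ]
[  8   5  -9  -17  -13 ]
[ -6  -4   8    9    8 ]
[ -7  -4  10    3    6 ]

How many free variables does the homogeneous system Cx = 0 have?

2

Row reduce to echelon form.
Swap R1 ↔ R2
R3 ← R3 + (3/4)·R1: [0, -1/4, 5/4, -15/4, -7/4]
R4 ← R4 + (7/8)·R1: [0, 3/8, 17/8, -95/8, -43/8]
R3 ← R3 + (1/20)·R2: [0, 0, 4/5, -7/2, -8/5]
R4 ← R4 − (3/40)·R2: [0, 0, 14/5, -49/4, -28/5]
R4 ← R4 − (7/2)·R3: [0, 0, 0, 0, 0]
3 nonzero rows, so rank(C) = 3.
C has 5 columns; by rank–nullity, nullity = 5 − 3 = 2.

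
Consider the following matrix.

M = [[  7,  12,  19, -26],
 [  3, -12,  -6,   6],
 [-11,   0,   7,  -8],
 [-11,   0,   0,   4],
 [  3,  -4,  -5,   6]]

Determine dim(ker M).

0

Row reduce to echelon form.
R2 ← R2 − (3/7)·R1: [0, -120/7, -99/7, 120/7]
R3 ← R3 + (11/7)·R1: [0, 132/7, 258/7, -342/7]
R4 ← R4 + (11/7)·R1: [0, 132/7, 209/7, -258/7]
R5 ← R5 − (3/7)·R1: [0, -64/7, -92/7, 120/7]
R3 ← R3 + (11/10)·R2: [0, 0, 213/10, -30]
R4 ← R4 + (11/10)·R2: [0, 0, 143/10, -18]
R5 ← R5 − (8/15)·R2: [0, 0, -28/5, 8]
R4 ← R4 − (143/213)·R3: [0, 0, 0, 152/71]
R5 ← R5 + (56/213)·R3: [0, 0, 0, 8/71]
R5 ← R5 − (1/19)·R4: [0, 0, 0, 0]
4 nonzero rows, so rank(M) = 4.
M has 4 columns; by rank–nullity, nullity = 4 − 4 = 0.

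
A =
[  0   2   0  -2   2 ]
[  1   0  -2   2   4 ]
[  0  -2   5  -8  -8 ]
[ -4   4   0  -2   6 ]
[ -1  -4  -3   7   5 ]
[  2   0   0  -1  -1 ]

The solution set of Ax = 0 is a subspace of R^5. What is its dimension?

1

Row reduce to echelon form.
Swap R1 ↔ R2
R4 ← R4 + (4)·R1: [0, 4, -8, 6, 22]
R5 ← R5 + R1: [0, -4, -5, 9, 9]
R6 ← R6 − (2)·R1: [0, 0, 4, -5, -9]
R3 ← R3 + R2: [0, 0, 5, -10, -6]
R4 ← R4 − (2)·R2: [0, 0, -8, 10, 18]
R5 ← R5 + (2)·R2: [0, 0, -5, 5, 13]
R4 ← R4 + (8/5)·R3: [0, 0, 0, -6, 42/5]
R5 ← R5 + R3: [0, 0, 0, -5, 7]
R6 ← R6 − (4/5)·R3: [0, 0, 0, 3, -21/5]
R5 ← R5 − (5/6)·R4: [0, 0, 0, 0, 0]
R6 ← R6 + (1/2)·R4: [0, 0, 0, 0, 0]
4 nonzero rows, so rank(A) = 4.
A has 5 columns; by rank–nullity, nullity = 5 − 4 = 1.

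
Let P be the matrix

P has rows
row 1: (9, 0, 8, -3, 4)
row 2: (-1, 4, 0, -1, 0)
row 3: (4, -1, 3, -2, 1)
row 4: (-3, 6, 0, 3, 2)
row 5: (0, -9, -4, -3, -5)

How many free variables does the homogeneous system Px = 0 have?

Row reduce to echelon form.
R2 ← R2 + (1/9)·R1: [0, 4, 8/9, -4/3, 4/9]
R3 ← R3 − (4/9)·R1: [0, -1, -5/9, -2/3, -7/9]
R4 ← R4 + (1/3)·R1: [0, 6, 8/3, 2, 10/3]
R3 ← R3 + (1/4)·R2: [0, 0, -1/3, -1, -2/3]
R4 ← R4 − (3/2)·R2: [0, 0, 4/3, 4, 8/3]
R5 ← R5 + (9/4)·R2: [0, 0, -2, -6, -4]
R4 ← R4 + (4)·R3: [0, 0, 0, 0, 0]
R5 ← R5 − (6)·R3: [0, 0, 0, 0, 0]
3 nonzero rows, so rank(P) = 3.
P has 5 columns; by rank–nullity, nullity = 5 − 3 = 2.

2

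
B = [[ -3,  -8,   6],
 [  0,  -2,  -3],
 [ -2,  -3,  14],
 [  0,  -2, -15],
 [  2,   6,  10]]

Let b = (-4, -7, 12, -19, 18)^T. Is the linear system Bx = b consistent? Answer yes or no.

Row reduce the augmented matrix [B | b].
R3 ← R3 − (2/3)·R1: [0, 7/3, 10, 44/3]
R5 ← R5 + (2/3)·R1: [0, 2/3, 14, 46/3]
R3 ← R3 + (7/6)·R2: [0, 0, 13/2, 13/2]
R4 ← R4 − R2: [0, 0, -12, -12]
R5 ← R5 + (1/3)·R2: [0, 0, 13, 13]
R4 ← R4 + (24/13)·R3: [0, 0, 0, 0]
R5 ← R5 − (2)·R3: [0, 0, 0, 0]
The echelon form has 3 nonzero rows, and every pivot lies in the first 3 columns, so rank(B) = rank([B|b]) = 3.
The system is consistent.

yes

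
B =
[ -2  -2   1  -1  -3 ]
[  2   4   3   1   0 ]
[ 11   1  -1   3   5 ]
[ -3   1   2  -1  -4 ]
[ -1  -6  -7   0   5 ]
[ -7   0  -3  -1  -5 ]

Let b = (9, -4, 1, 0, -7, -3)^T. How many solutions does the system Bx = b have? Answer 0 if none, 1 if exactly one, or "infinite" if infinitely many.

Row reduce the augmented matrix [B | b].
R2 ← R2 + R1: [0, 2, 4, 0, -3, 5]
R3 ← R3 + (11/2)·R1: [0, -10, 9/2, -5/2, -23/2, 101/2]
R4 ← R4 − (3/2)·R1: [0, 4, 1/2, 1/2, 1/2, -27/2]
R5 ← R5 − (1/2)·R1: [0, -5, -15/2, 1/2, 13/2, -23/2]
R6 ← R6 − (7/2)·R1: [0, 7, -13/2, 5/2, 11/2, -69/2]
R3 ← R3 + (5)·R2: [0, 0, 49/2, -5/2, -53/2, 151/2]
R4 ← R4 − (2)·R2: [0, 0, -15/2, 1/2, 13/2, -47/2]
R5 ← R5 + (5/2)·R2: [0, 0, 5/2, 1/2, -1, 1]
R6 ← R6 − (7/2)·R2: [0, 0, -41/2, 5/2, 16, -52]
R4 ← R4 + (15/49)·R3: [0, 0, 0, -13/49, -79/49, -19/49]
R5 ← R5 − (5/49)·R3: [0, 0, 0, 37/49, 167/98, -657/98]
R6 ← R6 + (41/49)·R3: [0, 0, 0, 20/49, -605/98, 1095/98]
R5 ← R5 + (37/13)·R4: [0, 0, 0, 0, -75/26, -203/26]
R6 ← R6 + (20/13)·R4: [0, 0, 0, 0, -225/26, 275/26]
R6 ← R6 − (3)·R5: [0, 0, 0, 0, 0, 34]
The echelon form has 6 nonzero rows; the last pivot sits in the augmented column, so rank(B) = 5 but rank([B|b]) = 6.
Since the ranks differ, the system is inconsistent.
It has no solutions.

0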